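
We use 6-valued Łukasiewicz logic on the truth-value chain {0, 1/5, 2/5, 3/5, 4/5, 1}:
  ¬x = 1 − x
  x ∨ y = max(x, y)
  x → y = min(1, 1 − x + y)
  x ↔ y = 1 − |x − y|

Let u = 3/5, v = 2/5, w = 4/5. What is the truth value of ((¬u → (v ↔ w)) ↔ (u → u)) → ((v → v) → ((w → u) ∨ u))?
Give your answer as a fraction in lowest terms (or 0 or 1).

¬u = ¬3/5 = 2/5
v ↔ w = 2/5 ↔ 4/5 = 3/5
¬u → (v ↔ w) = 2/5 → 3/5 = 1
u → u = 3/5 → 3/5 = 1
(¬u → (v ↔ w)) ↔ (u → u) = 1 ↔ 1 = 1
v → v = 2/5 → 2/5 = 1
w → u = 4/5 → 3/5 = 4/5
(w → u) ∨ u = 4/5 ∨ 3/5 = 4/5
(v → v) → ((w → u) ∨ u) = 1 → 4/5 = 4/5
((¬u → (v ↔ w)) ↔ (u → u)) → ((v → v) → ((w → u) ∨ u)) = 1 → 4/5 = 4/5

4/5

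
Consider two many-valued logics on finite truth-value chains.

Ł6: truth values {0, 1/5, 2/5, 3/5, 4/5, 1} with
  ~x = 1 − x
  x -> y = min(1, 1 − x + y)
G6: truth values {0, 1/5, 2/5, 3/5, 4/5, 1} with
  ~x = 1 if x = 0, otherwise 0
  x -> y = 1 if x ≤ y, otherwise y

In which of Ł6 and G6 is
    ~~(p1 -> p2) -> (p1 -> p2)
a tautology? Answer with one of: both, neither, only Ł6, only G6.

In Ł6: every assignment gives 1 — tautology.
In G6: at p1 = 2/5, p2 = 1/5 the value is 1/5 — not a tautology.

only Ł6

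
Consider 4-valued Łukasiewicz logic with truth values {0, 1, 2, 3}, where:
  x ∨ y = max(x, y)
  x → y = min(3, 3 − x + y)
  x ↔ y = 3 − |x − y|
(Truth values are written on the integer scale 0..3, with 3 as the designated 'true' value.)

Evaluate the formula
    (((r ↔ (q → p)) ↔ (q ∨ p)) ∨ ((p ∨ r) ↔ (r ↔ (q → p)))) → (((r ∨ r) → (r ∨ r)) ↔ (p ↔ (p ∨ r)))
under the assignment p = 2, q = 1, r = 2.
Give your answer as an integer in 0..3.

3

q → p = 1 → 2 = 3
r ↔ (q → p) = 2 ↔ 3 = 2
q ∨ p = 1 ∨ 2 = 2
(r ↔ (q → p)) ↔ (q ∨ p) = 2 ↔ 2 = 3
p ∨ r = 2 ∨ 2 = 2
q → p = 1 → 2 = 3
r ↔ (q → p) = 2 ↔ 3 = 2
(p ∨ r) ↔ (r ↔ (q → p)) = 2 ↔ 2 = 3
((r ↔ (q → p)) ↔ (q ∨ p)) ∨ ((p ∨ r) ↔ (r ↔ (q → p))) = 3 ∨ 3 = 3
r ∨ r = 2 ∨ 2 = 2
r ∨ r = 2 ∨ 2 = 2
(r ∨ r) → (r ∨ r) = 2 → 2 = 3
p ∨ r = 2 ∨ 2 = 2
p ↔ (p ∨ r) = 2 ↔ 2 = 3
((r ∨ r) → (r ∨ r)) ↔ (p ↔ (p ∨ r)) = 3 ↔ 3 = 3
(((r ↔ (q → p)) ↔ (q ∨ p)) ∨ ((p ∨ r) ↔ (r ↔ (q → p)))) → (((r ∨ r) → (r ∨ r)) ↔ (p ↔ (p ∨ r))) = 3 → 3 = 3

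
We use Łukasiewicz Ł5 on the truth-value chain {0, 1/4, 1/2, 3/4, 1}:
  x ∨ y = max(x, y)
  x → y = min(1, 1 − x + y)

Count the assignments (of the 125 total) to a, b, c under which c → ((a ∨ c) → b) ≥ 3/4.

value 1: 90 assignments (counts)
value 3/4: 13 assignments (counts)
value 1/2: 11 assignments
value 1/4: 6 assignments
value 0: 5 assignments
So 103 of the 125 assignments meet the threshold.

103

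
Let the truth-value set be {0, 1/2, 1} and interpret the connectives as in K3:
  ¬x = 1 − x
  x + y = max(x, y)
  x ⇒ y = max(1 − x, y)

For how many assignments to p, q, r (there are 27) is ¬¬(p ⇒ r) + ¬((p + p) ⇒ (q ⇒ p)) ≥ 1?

value 1: 15 assignments (counts)
value 1/2: 9 assignments
value 0: 3 assignments
So 15 of the 27 assignments meet the threshold.

15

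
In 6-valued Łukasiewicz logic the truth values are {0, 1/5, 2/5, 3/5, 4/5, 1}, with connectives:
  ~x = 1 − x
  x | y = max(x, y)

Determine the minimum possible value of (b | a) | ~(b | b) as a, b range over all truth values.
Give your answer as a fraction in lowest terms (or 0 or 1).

3/5

Take a = 0, b = 2/5:
b | a = 2/5 | 0 = 2/5
b | b = 2/5 | 2/5 = 2/5
~(b | b) = ~2/5 = 3/5
(b | a) | ~(b | b) = 2/5 | 3/5 = 3/5
No assignment yields a value below 3/5, so this is the minimum.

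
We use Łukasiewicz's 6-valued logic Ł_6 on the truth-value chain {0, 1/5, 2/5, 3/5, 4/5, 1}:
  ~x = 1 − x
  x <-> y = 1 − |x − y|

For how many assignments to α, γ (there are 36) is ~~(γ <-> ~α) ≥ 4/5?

16

value 1: 6 assignments (counts)
value 4/5: 10 assignments (counts)
value 3/5: 8 assignments
value 2/5: 6 assignments
value 1/5: 4 assignments
value 0: 2 assignments
So 16 of the 36 assignments meet the threshold.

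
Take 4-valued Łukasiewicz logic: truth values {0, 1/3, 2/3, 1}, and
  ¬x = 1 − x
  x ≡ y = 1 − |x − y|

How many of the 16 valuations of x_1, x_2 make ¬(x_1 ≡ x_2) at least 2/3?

x_1 = 0, x_2 = 0 ↦ 0  <
x_1 = 0, x_2 = 1/3 ↦ 1/3  <
x_1 = 0, x_2 = 2/3 ↦ 2/3  ≥
x_1 = 0, x_2 = 1 ↦ 1  ≥
x_1 = 1/3, x_2 = 0 ↦ 1/3  <
x_1 = 1/3, x_2 = 1/3 ↦ 0  <
x_1 = 1/3, x_2 = 2/3 ↦ 1/3  <
x_1 = 1/3, x_2 = 1 ↦ 2/3  ≥
x_1 = 2/3, x_2 = 0 ↦ 2/3  ≥
x_1 = 2/3, x_2 = 1/3 ↦ 1/3  <
x_1 = 2/3, x_2 = 2/3 ↦ 0  <
x_1 = 2/3, x_2 = 1 ↦ 1/3  <
x_1 = 1, x_2 = 0 ↦ 1  ≥
x_1 = 1, x_2 = 1/3 ↦ 2/3  ≥
x_1 = 1, x_2 = 2/3 ↦ 1/3  <
x_1 = 1, x_2 = 1 ↦ 0  <
So 6 of the 16 assignments meet the threshold.

6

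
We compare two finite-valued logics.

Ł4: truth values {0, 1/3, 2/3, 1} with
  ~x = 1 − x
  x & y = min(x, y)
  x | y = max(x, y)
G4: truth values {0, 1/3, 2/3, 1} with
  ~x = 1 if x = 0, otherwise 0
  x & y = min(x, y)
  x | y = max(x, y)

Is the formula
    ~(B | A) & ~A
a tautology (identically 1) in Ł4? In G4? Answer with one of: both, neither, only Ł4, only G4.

In Ł4: at A = 0, B = 1/3 the value is 2/3 — not a tautology.
In G4: at A = 0, B = 1/3 the value is 0 — not a tautology.

neither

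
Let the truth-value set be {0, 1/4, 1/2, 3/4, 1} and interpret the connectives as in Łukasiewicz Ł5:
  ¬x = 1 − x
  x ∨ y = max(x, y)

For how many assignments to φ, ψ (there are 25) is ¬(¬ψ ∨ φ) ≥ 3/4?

4

value 1: 1 assignment (counts)
value 3/4: 3 assignments (counts)
value 1/2: 5 assignments
value 1/4: 7 assignments
value 0: 9 assignments
So 4 of the 25 assignments meet the threshold.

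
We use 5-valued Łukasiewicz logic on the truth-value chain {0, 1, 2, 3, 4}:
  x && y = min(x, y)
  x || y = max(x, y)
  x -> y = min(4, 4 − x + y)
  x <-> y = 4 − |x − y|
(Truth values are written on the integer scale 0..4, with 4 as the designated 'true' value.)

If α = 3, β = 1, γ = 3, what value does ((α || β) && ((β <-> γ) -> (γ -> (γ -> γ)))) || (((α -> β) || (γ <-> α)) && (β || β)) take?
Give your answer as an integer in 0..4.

3

α || β = 3 || 1 = 3
β <-> γ = 1 <-> 3 = 2
γ -> γ = 3 -> 3 = 4
γ -> (γ -> γ) = 3 -> 4 = 4
(β <-> γ) -> (γ -> (γ -> γ)) = 2 -> 4 = 4
(α || β) && ((β <-> γ) -> (γ -> (γ -> γ))) = 3 && 4 = 3
α -> β = 3 -> 1 = 2
γ <-> α = 3 <-> 3 = 4
(α -> β) || (γ <-> α) = 2 || 4 = 4
β || β = 1 || 1 = 1
((α -> β) || (γ <-> α)) && (β || β) = 4 && 1 = 1
((α || β) && ((β <-> γ) -> (γ -> (γ -> γ)))) || (((α -> β) || (γ <-> α)) && (β || β)) = 3 || 1 = 3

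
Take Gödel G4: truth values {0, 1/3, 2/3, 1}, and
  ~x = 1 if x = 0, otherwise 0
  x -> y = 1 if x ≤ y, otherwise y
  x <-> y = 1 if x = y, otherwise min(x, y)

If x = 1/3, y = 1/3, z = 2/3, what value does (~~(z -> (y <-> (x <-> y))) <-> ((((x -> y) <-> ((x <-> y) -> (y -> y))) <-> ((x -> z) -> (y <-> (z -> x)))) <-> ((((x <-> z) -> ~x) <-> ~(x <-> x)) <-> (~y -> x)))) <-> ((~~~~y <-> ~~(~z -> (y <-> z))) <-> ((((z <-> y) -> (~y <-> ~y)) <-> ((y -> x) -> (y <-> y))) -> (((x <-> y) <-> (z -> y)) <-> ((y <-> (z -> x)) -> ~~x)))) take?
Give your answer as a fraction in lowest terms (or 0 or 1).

x <-> y = 1/3 <-> 1/3 = 1
y <-> (x <-> y) = 1/3 <-> 1 = 1/3
z -> (y <-> (x <-> y)) = 2/3 -> 1/3 = 1/3
~(z -> (y <-> (x <-> y))) = ~1/3 = 0
~~(z -> (y <-> (x <-> y))) = ~0 = 1
x -> y = 1/3 -> 1/3 = 1
x <-> y = 1/3 <-> 1/3 = 1
y -> y = 1/3 -> 1/3 = 1
(x <-> y) -> (y -> y) = 1 -> 1 = 1
(x -> y) <-> ((x <-> y) -> (y -> y)) = 1 <-> 1 = 1
x -> z = 1/3 -> 2/3 = 1
z -> x = 2/3 -> 1/3 = 1/3
y <-> (z -> x) = 1/3 <-> 1/3 = 1
(x -> z) -> (y <-> (z -> x)) = 1 -> 1 = 1
((x -> y) <-> ((x <-> y) -> (y -> y))) <-> ((x -> z) -> (y <-> (z -> x))) = 1 <-> 1 = 1
x <-> z = 1/3 <-> 2/3 = 1/3
~x = ~1/3 = 0
(x <-> z) -> ~x = 1/3 -> 0 = 0
x <-> x = 1/3 <-> 1/3 = 1
~(x <-> x) = ~1 = 0
((x <-> z) -> ~x) <-> ~(x <-> x) = 0 <-> 0 = 1
~y = ~1/3 = 0
~y -> x = 0 -> 1/3 = 1
(((x <-> z) -> ~x) <-> ~(x <-> x)) <-> (~y -> x) = 1 <-> 1 = 1
(((x -> y) <-> ((x <-> y) -> (y -> y))) <-> ((x -> z) -> (y <-> (z -> x)))) <-> ((((x <-> z) -> ~x) <-> ~(x <-> x)) <-> (~y -> x)) = 1 <-> 1 = 1
~~(z -> (y <-> (x <-> y))) <-> ((((x -> y) <-> ((x <-> y) -> (y -> y))) <-> ((x -> z) -> (y <-> (z -> x)))) <-> ((((x <-> z) -> ~x) <-> ~(x <-> x)) <-> (~y -> x))) = 1 <-> 1 = 1
~y = ~1/3 = 0
~~y = ~0 = 1
~~~y = ~1 = 0
~~~~y = ~0 = 1
~z = ~2/3 = 0
y <-> z = 1/3 <-> 2/3 = 1/3
~z -> (y <-> z) = 0 -> 1/3 = 1
~(~z -> (y <-> z)) = ~1 = 0
~~(~z -> (y <-> z)) = ~0 = 1
~~~~y <-> ~~(~z -> (y <-> z)) = 1 <-> 1 = 1
z <-> y = 2/3 <-> 1/3 = 1/3
~y = ~1/3 = 0
~y = ~1/3 = 0
~y <-> ~y = 0 <-> 0 = 1
(z <-> y) -> (~y <-> ~y) = 1/3 -> 1 = 1
y -> x = 1/3 -> 1/3 = 1
y <-> y = 1/3 <-> 1/3 = 1
(y -> x) -> (y <-> y) = 1 -> 1 = 1
((z <-> y) -> (~y <-> ~y)) <-> ((y -> x) -> (y <-> y)) = 1 <-> 1 = 1
x <-> y = 1/3 <-> 1/3 = 1
z -> y = 2/3 -> 1/3 = 1/3
(x <-> y) <-> (z -> y) = 1 <-> 1/3 = 1/3
z -> x = 2/3 -> 1/3 = 1/3
y <-> (z -> x) = 1/3 <-> 1/3 = 1
~x = ~1/3 = 0
~~x = ~0 = 1
(y <-> (z -> x)) -> ~~x = 1 -> 1 = 1
((x <-> y) <-> (z -> y)) <-> ((y <-> (z -> x)) -> ~~x) = 1/3 <-> 1 = 1/3
(((z <-> y) -> (~y <-> ~y)) <-> ((y -> x) -> (y <-> y))) -> (((x <-> y) <-> (z -> y)) <-> ((y <-> (z -> x)) -> ~~x)) = 1 -> 1/3 = 1/3
(~~~~y <-> ~~(~z -> (y <-> z))) <-> ((((z <-> y) -> (~y <-> ~y)) <-> ((y -> x) -> (y <-> y))) -> (((x <-> y) <-> (z -> y)) <-> ((y <-> (z -> x)) -> ~~x))) = 1 <-> 1/3 = 1/3
(~~(z -> (y <-> (x <-> y))) <-> ((((x -> y) <-> ((x <-> y) -> (y -> y))) <-> ((x -> z) -> (y <-> (z -> x)))) <-> ((((x <-> z) -> ~x) <-> ~(x <-> x)) <-> (~y -> x)))) <-> ((~~~~y <-> ~~(~z -> (y <-> z))) <-> ((((z <-> y) -> (~y <-> ~y)) <-> ((y -> x) -> (y <-> y))) -> (((x <-> y) <-> (z -> y)) <-> ((y <-> (z -> x)) -> ~~x)))) = 1 <-> 1/3 = 1/3

1/3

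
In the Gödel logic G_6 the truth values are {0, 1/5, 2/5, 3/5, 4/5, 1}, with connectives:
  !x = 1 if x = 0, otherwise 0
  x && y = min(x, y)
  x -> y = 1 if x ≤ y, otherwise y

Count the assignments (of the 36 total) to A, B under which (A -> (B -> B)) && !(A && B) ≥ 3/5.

11

value 1: 11 assignments (counts)
value 0: 25 assignments
So 11 of the 36 assignments meet the threshold.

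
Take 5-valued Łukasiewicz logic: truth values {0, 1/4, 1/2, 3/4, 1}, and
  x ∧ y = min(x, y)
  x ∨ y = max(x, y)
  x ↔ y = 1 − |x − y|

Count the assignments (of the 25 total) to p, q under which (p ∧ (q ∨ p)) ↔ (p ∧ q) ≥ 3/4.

value 1: 15 assignments (counts)
value 3/4: 4 assignments (counts)
value 1/2: 3 assignments
value 1/4: 2 assignments
value 0: 1 assignment
So 19 of the 25 assignments meet the threshold.

19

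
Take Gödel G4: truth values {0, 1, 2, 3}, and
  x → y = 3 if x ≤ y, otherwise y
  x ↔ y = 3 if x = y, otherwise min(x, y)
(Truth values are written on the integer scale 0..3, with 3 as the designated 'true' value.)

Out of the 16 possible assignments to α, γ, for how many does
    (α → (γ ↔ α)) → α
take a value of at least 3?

7

α = 0, γ = 0 ↦ 0  <
α = 0, γ = 1 ↦ 0  <
α = 0, γ = 2 ↦ 0  <
α = 0, γ = 3 ↦ 0  <
α = 1, γ = 0 ↦ 3  ≥
α = 1, γ = 1 ↦ 1  <
α = 1, γ = 2 ↦ 1  <
α = 1, γ = 3 ↦ 1  <
α = 2, γ = 0 ↦ 3  ≥
α = 2, γ = 1 ↦ 3  ≥
α = 2, γ = 2 ↦ 2  <
α = 2, γ = 3 ↦ 2  <
α = 3, γ = 0 ↦ 3  ≥
α = 3, γ = 1 ↦ 3  ≥
α = 3, γ = 2 ↦ 3  ≥
α = 3, γ = 3 ↦ 3  ≥
So 7 of the 16 assignments meet the threshold.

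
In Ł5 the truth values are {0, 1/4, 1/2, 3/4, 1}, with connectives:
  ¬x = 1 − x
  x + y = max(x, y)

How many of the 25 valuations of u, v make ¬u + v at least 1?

9

value 1: 9 assignments (counts)
value 3/4: 7 assignments
value 1/2: 5 assignments
value 1/4: 3 assignments
value 0: 1 assignment
So 9 of the 25 assignments meet the threshold.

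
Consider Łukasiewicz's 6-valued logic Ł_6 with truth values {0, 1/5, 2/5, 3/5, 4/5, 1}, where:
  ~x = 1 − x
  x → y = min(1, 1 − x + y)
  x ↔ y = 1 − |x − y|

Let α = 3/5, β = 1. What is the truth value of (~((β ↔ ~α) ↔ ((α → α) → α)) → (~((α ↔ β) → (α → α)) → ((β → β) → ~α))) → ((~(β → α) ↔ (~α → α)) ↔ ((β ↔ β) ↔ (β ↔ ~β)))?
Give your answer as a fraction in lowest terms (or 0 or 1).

3/5

~α = ~3/5 = 2/5
β ↔ ~α = 1 ↔ 2/5 = 2/5
α → α = 3/5 → 3/5 = 1
(α → α) → α = 1 → 3/5 = 3/5
(β ↔ ~α) ↔ ((α → α) → α) = 2/5 ↔ 3/5 = 4/5
~((β ↔ ~α) ↔ ((α → α) → α)) = ~4/5 = 1/5
α ↔ β = 3/5 ↔ 1 = 3/5
α → α = 3/5 → 3/5 = 1
(α ↔ β) → (α → α) = 3/5 → 1 = 1
~((α ↔ β) → (α → α)) = ~1 = 0
β → β = 1 → 1 = 1
~α = ~3/5 = 2/5
(β → β) → ~α = 1 → 2/5 = 2/5
~((α ↔ β) → (α → α)) → ((β → β) → ~α) = 0 → 2/5 = 1
~((β ↔ ~α) ↔ ((α → α) → α)) → (~((α ↔ β) → (α → α)) → ((β → β) → ~α)) = 1/5 → 1 = 1
β → α = 1 → 3/5 = 3/5
~(β → α) = ~3/5 = 2/5
~α = ~3/5 = 2/5
~α → α = 2/5 → 3/5 = 1
~(β → α) ↔ (~α → α) = 2/5 ↔ 1 = 2/5
β ↔ β = 1 ↔ 1 = 1
~β = ~1 = 0
β ↔ ~β = 1 ↔ 0 = 0
(β ↔ β) ↔ (β ↔ ~β) = 1 ↔ 0 = 0
(~(β → α) ↔ (~α → α)) ↔ ((β ↔ β) ↔ (β ↔ ~β)) = 2/5 ↔ 0 = 3/5
(~((β ↔ ~α) ↔ ((α → α) → α)) → (~((α ↔ β) → (α → α)) → ((β → β) → ~α))) → ((~(β → α) ↔ (~α → α)) ↔ ((β ↔ β) ↔ (β ↔ ~β))) = 1 → 3/5 = 3/5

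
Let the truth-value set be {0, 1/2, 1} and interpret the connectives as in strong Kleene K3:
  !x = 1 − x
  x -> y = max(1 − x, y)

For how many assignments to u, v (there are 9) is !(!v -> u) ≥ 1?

u = 0, v = 0 ↦ 1  ≥
u = 0, v = 1/2 ↦ 1/2  <
u = 0, v = 1 ↦ 0  <
u = 1/2, v = 0 ↦ 1/2  <
u = 1/2, v = 1/2 ↦ 1/2  <
u = 1/2, v = 1 ↦ 0  <
u = 1, v = 0 ↦ 0  <
u = 1, v = 1/2 ↦ 0  <
u = 1, v = 1 ↦ 0  <
So 1 of the 9 assignments meets the threshold.

1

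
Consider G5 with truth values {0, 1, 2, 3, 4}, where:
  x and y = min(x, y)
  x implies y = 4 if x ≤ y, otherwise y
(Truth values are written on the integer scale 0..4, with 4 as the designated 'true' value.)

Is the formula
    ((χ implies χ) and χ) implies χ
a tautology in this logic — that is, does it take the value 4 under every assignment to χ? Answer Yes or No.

χ = 0 ↦ 4
χ = 1 ↦ 4
χ = 2 ↦ 4
χ = 3 ↦ 4
χ = 4 ↦ 4
Every assignment gives a value ≥ 4.

Yes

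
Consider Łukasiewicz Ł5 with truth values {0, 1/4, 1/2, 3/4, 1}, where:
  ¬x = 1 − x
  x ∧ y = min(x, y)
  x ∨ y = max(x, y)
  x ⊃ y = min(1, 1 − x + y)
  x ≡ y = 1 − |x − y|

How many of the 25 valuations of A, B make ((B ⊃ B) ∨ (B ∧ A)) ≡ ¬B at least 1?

value 1: 5 assignments (counts)
value 3/4: 5 assignments
value 1/2: 5 assignments
value 1/4: 5 assignments
value 0: 5 assignments
So 5 of the 25 assignments meet the threshold.

5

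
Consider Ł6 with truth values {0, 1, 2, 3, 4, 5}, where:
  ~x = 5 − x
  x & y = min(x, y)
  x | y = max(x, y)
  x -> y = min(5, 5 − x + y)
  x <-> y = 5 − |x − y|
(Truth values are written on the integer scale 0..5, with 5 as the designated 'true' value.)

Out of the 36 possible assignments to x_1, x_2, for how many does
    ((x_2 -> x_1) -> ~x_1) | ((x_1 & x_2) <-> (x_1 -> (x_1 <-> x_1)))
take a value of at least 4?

value 5: 13 assignments (counts)
value 4: 7 assignments (counts)
value 3: 7 assignments
value 2: 5 assignments
value 1: 3 assignments
value 0: 1 assignment
So 20 of the 36 assignments meet the threshold.

20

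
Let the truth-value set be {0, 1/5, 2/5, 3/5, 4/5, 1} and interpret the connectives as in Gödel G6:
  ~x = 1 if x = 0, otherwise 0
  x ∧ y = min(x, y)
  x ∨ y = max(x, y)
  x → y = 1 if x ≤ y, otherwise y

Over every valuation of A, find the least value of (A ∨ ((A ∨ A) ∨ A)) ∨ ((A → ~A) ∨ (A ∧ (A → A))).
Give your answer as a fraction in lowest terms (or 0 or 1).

Take A = 1/5:
A ∨ A = 1/5 ∨ 1/5 = 1/5
(A ∨ A) ∨ A = 1/5 ∨ 1/5 = 1/5
A ∨ ((A ∨ A) ∨ A) = 1/5 ∨ 1/5 = 1/5
~A = ~1/5 = 0
A → ~A = 1/5 → 0 = 0
A → A = 1/5 → 1/5 = 1
A ∧ (A → A) = 1/5 ∧ 1 = 1/5
(A → ~A) ∨ (A ∧ (A → A)) = 0 ∨ 1/5 = 1/5
(A ∨ ((A ∨ A) ∨ A)) ∨ ((A → ~A) ∨ (A ∧ (A → A))) = 1/5 ∨ 1/5 = 1/5
No assignment yields a value below 1/5, so this is the minimum.

1/5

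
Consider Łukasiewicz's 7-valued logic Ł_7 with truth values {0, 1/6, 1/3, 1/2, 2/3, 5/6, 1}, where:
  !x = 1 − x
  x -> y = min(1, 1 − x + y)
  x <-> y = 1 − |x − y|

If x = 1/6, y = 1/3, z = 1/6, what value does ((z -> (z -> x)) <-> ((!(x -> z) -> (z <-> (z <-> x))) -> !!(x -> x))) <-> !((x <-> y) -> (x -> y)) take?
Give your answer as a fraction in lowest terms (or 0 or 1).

0

z -> x = 1/6 -> 1/6 = 1
z -> (z -> x) = 1/6 -> 1 = 1
x -> z = 1/6 -> 1/6 = 1
!(x -> z) = !1 = 0
z <-> x = 1/6 <-> 1/6 = 1
z <-> (z <-> x) = 1/6 <-> 1 = 1/6
!(x -> z) -> (z <-> (z <-> x)) = 0 -> 1/6 = 1
x -> x = 1/6 -> 1/6 = 1
!(x -> x) = !1 = 0
!!(x -> x) = !0 = 1
(!(x -> z) -> (z <-> (z <-> x))) -> !!(x -> x) = 1 -> 1 = 1
(z -> (z -> x)) <-> ((!(x -> z) -> (z <-> (z <-> x))) -> !!(x -> x)) = 1 <-> 1 = 1
x <-> y = 1/6 <-> 1/3 = 5/6
x -> y = 1/6 -> 1/3 = 1
(x <-> y) -> (x -> y) = 5/6 -> 1 = 1
!((x <-> y) -> (x -> y)) = !1 = 0
((z -> (z -> x)) <-> ((!(x -> z) -> (z <-> (z <-> x))) -> !!(x -> x))) <-> !((x <-> y) -> (x -> y)) = 1 <-> 0 = 0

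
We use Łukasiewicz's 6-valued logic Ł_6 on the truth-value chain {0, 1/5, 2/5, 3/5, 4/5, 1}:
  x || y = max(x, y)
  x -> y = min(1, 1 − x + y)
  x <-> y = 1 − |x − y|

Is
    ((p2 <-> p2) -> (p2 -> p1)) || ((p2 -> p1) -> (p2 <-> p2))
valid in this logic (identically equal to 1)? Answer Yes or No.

At p1 = 3/5, p2 = 2/5, for instance:
p2 <-> p2 = 2/5 <-> 2/5 = 1
p2 -> p1 = 2/5 -> 3/5 = 1
(p2 <-> p2) -> (p2 -> p1) = 1 -> 1 = 1
(p2 -> p1) -> (p2 <-> p2) = 1 -> 1 = 1
((p2 <-> p2) -> (p2 -> p1)) || ((p2 -> p1) -> (p2 <-> p2)) = 1 || 1 = 1
and checking the remaining 35 assignments likewise gives ≥ 1 in every case.

Yes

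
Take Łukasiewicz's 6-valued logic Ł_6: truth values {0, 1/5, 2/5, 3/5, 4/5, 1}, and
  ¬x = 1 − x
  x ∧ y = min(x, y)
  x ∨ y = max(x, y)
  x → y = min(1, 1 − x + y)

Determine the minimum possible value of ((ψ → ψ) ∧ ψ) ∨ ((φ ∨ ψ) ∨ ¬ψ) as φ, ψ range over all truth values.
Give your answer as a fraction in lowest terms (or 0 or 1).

Take φ = 0, ψ = 2/5:
ψ → ψ = 2/5 → 2/5 = 1
(ψ → ψ) ∧ ψ = 1 ∧ 2/5 = 2/5
φ ∨ ψ = 0 ∨ 2/5 = 2/5
¬ψ = ¬2/5 = 3/5
(φ ∨ ψ) ∨ ¬ψ = 2/5 ∨ 3/5 = 3/5
((ψ → ψ) ∧ ψ) ∨ ((φ ∨ ψ) ∨ ¬ψ) = 2/5 ∨ 3/5 = 3/5
No assignment yields a value below 3/5, so this is the minimum.

3/5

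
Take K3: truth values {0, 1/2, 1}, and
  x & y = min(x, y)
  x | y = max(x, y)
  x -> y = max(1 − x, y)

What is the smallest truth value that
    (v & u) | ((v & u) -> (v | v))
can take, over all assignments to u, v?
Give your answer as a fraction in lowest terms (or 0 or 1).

Take u = 1/2, v = 1/2:
v & u = 1/2 & 1/2 = 1/2
v & u = 1/2 & 1/2 = 1/2
v | v = 1/2 | 1/2 = 1/2
(v & u) -> (v | v) = 1/2 -> 1/2 = 1/2
(v & u) | ((v & u) -> (v | v)) = 1/2 | 1/2 = 1/2
No assignment yields a value below 1/2, so this is the minimum.

1/2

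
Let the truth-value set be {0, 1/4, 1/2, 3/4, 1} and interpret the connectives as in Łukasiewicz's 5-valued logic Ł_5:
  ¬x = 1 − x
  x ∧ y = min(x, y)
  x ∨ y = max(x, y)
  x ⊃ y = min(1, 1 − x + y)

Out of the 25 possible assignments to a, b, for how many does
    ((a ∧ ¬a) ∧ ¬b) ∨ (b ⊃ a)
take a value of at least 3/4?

19

value 1: 15 assignments (counts)
value 3/4: 4 assignments (counts)
value 1/2: 3 assignments
value 1/4: 2 assignments
value 0: 1 assignment
So 19 of the 25 assignments meet the threshold.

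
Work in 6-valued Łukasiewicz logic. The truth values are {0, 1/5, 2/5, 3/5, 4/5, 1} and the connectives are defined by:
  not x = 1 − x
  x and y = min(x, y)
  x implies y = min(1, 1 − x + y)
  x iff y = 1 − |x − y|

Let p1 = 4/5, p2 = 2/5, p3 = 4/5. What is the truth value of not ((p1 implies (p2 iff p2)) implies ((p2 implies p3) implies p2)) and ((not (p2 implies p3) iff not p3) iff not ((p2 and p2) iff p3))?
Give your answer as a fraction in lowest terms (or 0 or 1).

3/5

p2 iff p2 = 2/5 iff 2/5 = 1
p1 implies (p2 iff p2) = 4/5 implies 1 = 1
p2 implies p3 = 2/5 implies 4/5 = 1
(p2 implies p3) implies p2 = 1 implies 2/5 = 2/5
(p1 implies (p2 iff p2)) implies ((p2 implies p3) implies p2) = 1 implies 2/5 = 2/5
not ((p1 implies (p2 iff p2)) implies ((p2 implies p3) implies p2)) = not 2/5 = 3/5
p2 implies p3 = 2/5 implies 4/5 = 1
not (p2 implies p3) = not 1 = 0
not p3 = not 4/5 = 1/5
not (p2 implies p3) iff not p3 = 0 iff 1/5 = 4/5
p2 and p2 = 2/5 and 2/5 = 2/5
(p2 and p2) iff p3 = 2/5 iff 4/5 = 3/5
not ((p2 and p2) iff p3) = not 3/5 = 2/5
(not (p2 implies p3) iff not p3) iff not ((p2 and p2) iff p3) = 4/5 iff 2/5 = 3/5
not ((p1 implies (p2 iff p2)) implies ((p2 implies p3) implies p2)) and ((not (p2 implies p3) iff not p3) iff not ((p2 and p2) iff p3)) = 3/5 and 3/5 = 3/5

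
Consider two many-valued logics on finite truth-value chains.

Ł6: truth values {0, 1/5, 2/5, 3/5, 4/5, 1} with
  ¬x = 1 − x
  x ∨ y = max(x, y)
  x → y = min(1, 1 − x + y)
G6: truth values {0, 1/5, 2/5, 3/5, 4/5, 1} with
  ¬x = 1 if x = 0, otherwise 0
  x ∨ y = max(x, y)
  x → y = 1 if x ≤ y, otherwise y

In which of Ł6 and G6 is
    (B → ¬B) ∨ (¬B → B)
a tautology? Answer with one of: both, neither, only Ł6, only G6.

In Ł6: every assignment gives 1 — tautology.
In G6: every assignment gives 1 — tautology.

both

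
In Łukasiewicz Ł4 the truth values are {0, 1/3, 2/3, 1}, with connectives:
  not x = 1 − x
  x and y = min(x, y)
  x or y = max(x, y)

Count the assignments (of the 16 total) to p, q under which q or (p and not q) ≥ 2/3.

p = 0, q = 0 ↦ 0  <
p = 0, q = 1/3 ↦ 1/3  <
p = 0, q = 2/3 ↦ 2/3  ≥
p = 0, q = 1 ↦ 1  ≥
p = 1/3, q = 0 ↦ 1/3  <
p = 1/3, q = 1/3 ↦ 1/3  <
p = 1/3, q = 2/3 ↦ 2/3  ≥
p = 1/3, q = 1 ↦ 1  ≥
p = 2/3, q = 0 ↦ 2/3  ≥
p = 2/3, q = 1/3 ↦ 2/3  ≥
p = 2/3, q = 2/3 ↦ 2/3  ≥
p = 2/3, q = 1 ↦ 1  ≥
p = 1, q = 0 ↦ 1  ≥
p = 1, q = 1/3 ↦ 2/3  ≥
p = 1, q = 2/3 ↦ 2/3  ≥
p = 1, q = 1 ↦ 1  ≥
So 12 of the 16 assignments meet the threshold.

12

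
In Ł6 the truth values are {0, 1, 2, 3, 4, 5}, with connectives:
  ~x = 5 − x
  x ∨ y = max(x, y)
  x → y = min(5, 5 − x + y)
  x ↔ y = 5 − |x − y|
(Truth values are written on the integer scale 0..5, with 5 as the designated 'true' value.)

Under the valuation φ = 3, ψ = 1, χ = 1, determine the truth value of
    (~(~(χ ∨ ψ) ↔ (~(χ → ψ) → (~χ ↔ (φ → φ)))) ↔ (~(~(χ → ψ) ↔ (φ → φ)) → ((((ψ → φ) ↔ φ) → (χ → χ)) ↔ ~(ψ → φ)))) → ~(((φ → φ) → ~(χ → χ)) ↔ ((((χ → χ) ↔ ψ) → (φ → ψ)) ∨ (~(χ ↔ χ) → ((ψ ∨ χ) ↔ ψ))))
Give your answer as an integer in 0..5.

χ ∨ ψ = 1 ∨ 1 = 1
~(χ ∨ ψ) = ~1 = 4
χ → ψ = 1 → 1 = 5
~(χ → ψ) = ~5 = 0
~χ = ~1 = 4
φ → φ = 3 → 3 = 5
~χ ↔ (φ → φ) = 4 ↔ 5 = 4
~(χ → ψ) → (~χ ↔ (φ → φ)) = 0 → 4 = 5
~(χ ∨ ψ) ↔ (~(χ → ψ) → (~χ ↔ (φ → φ))) = 4 ↔ 5 = 4
~(~(χ ∨ ψ) ↔ (~(χ → ψ) → (~χ ↔ (φ → φ)))) = ~4 = 1
χ → ψ = 1 → 1 = 5
~(χ → ψ) = ~5 = 0
φ → φ = 3 → 3 = 5
~(χ → ψ) ↔ (φ → φ) = 0 ↔ 5 = 0
~(~(χ → ψ) ↔ (φ → φ)) = ~0 = 5
ψ → φ = 1 → 3 = 5
(ψ → φ) ↔ φ = 5 ↔ 3 = 3
χ → χ = 1 → 1 = 5
((ψ → φ) ↔ φ) → (χ → χ) = 3 → 5 = 5
ψ → φ = 1 → 3 = 5
~(ψ → φ) = ~5 = 0
(((ψ → φ) ↔ φ) → (χ → χ)) ↔ ~(ψ → φ) = 5 ↔ 0 = 0
~(~(χ → ψ) ↔ (φ → φ)) → ((((ψ → φ) ↔ φ) → (χ → χ)) ↔ ~(ψ → φ)) = 5 → 0 = 0
~(~(χ ∨ ψ) ↔ (~(χ → ψ) → (~χ ↔ (φ → φ)))) ↔ (~(~(χ → ψ) ↔ (φ → φ)) → ((((ψ → φ) ↔ φ) → (χ → χ)) ↔ ~(ψ → φ))) = 1 ↔ 0 = 4
φ → φ = 3 → 3 = 5
χ → χ = 1 → 1 = 5
~(χ → χ) = ~5 = 0
(φ → φ) → ~(χ → χ) = 5 → 0 = 0
χ → χ = 1 → 1 = 5
(χ → χ) ↔ ψ = 5 ↔ 1 = 1
φ → ψ = 3 → 1 = 3
((χ → χ) ↔ ψ) → (φ → ψ) = 1 → 3 = 5
χ ↔ χ = 1 ↔ 1 = 5
~(χ ↔ χ) = ~5 = 0
ψ ∨ χ = 1 ∨ 1 = 1
(ψ ∨ χ) ↔ ψ = 1 ↔ 1 = 5
~(χ ↔ χ) → ((ψ ∨ χ) ↔ ψ) = 0 → 5 = 5
(((χ → χ) ↔ ψ) → (φ → ψ)) ∨ (~(χ ↔ χ) → ((ψ ∨ χ) ↔ ψ)) = 5 ∨ 5 = 5
((φ → φ) → ~(χ → χ)) ↔ ((((χ → χ) ↔ ψ) → (φ → ψ)) ∨ (~(χ ↔ χ) → ((ψ ∨ χ) ↔ ψ))) = 0 ↔ 5 = 0
~(((φ → φ) → ~(χ → χ)) ↔ ((((χ → χ) ↔ ψ) → (φ → ψ)) ∨ (~(χ ↔ χ) → ((ψ ∨ χ) ↔ ψ)))) = ~0 = 5
(~(~(χ ∨ ψ) ↔ (~(χ → ψ) → (~χ ↔ (φ → φ)))) ↔ (~(~(χ → ψ) ↔ (φ → φ)) → ((((ψ → φ) ↔ φ) → (χ → χ)) ↔ ~(ψ → φ)))) → ~(((φ → φ) → ~(χ → χ)) ↔ ((((χ → χ) ↔ ψ) → (φ → ψ)) ∨ (~(χ ↔ χ) → ((ψ ∨ χ) ↔ ψ)))) = 4 → 5 = 5

5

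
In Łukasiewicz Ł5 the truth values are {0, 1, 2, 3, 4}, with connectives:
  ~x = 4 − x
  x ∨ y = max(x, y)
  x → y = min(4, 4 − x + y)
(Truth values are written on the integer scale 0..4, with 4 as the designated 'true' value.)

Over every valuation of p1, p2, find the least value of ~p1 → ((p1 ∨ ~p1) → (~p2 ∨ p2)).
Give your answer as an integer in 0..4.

2

Take p1 = 0, p2 = 2:
~p1 = ~0 = 4
~p1 = ~0 = 4
p1 ∨ ~p1 = 0 ∨ 4 = 4
~p2 = ~2 = 2
~p2 ∨ p2 = 2 ∨ 2 = 2
(p1 ∨ ~p1) → (~p2 ∨ p2) = 4 → 2 = 2
~p1 → ((p1 ∨ ~p1) → (~p2 ∨ p2)) = 4 → 2 = 2
No assignment yields a value below 2, so this is the minimum.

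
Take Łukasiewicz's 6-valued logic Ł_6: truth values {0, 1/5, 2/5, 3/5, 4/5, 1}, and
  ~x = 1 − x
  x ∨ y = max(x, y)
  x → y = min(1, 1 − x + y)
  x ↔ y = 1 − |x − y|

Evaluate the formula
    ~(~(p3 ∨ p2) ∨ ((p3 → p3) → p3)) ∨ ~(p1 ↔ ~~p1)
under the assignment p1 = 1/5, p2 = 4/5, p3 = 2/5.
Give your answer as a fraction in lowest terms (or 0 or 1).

p3 ∨ p2 = 2/5 ∨ 4/5 = 4/5
~(p3 ∨ p2) = ~4/5 = 1/5
p3 → p3 = 2/5 → 2/5 = 1
(p3 → p3) → p3 = 1 → 2/5 = 2/5
~(p3 ∨ p2) ∨ ((p3 → p3) → p3) = 1/5 ∨ 2/5 = 2/5
~(~(p3 ∨ p2) ∨ ((p3 → p3) → p3)) = ~2/5 = 3/5
~p1 = ~1/5 = 4/5
~~p1 = ~4/5 = 1/5
p1 ↔ ~~p1 = 1/5 ↔ 1/5 = 1
~(p1 ↔ ~~p1) = ~1 = 0
~(~(p3 ∨ p2) ∨ ((p3 → p3) → p3)) ∨ ~(p1 ↔ ~~p1) = 3/5 ∨ 0 = 3/5

3/5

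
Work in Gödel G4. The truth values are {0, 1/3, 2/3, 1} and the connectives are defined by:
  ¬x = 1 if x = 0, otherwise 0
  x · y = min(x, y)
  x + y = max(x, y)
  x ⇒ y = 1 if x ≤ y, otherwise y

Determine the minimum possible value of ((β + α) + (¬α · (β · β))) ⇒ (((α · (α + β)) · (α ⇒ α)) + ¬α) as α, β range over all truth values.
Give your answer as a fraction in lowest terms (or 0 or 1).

Take α = 1/3, β = 2/3:
β + α = 2/3 + 1/3 = 2/3
¬α = ¬1/3 = 0
β · β = 2/3 · 2/3 = 2/3
¬α · (β · β) = 0 · 2/3 = 0
(β + α) + (¬α · (β · β)) = 2/3 + 0 = 2/3
α + β = 1/3 + 2/3 = 2/3
α · (α + β) = 1/3 · 2/3 = 1/3
α ⇒ α = 1/3 ⇒ 1/3 = 1
(α · (α + β)) · (α ⇒ α) = 1/3 · 1 = 1/3
¬α = ¬1/3 = 0
((α · (α + β)) · (α ⇒ α)) + ¬α = 1/3 + 0 = 1/3
((β + α) + (¬α · (β · β))) ⇒ (((α · (α + β)) · (α ⇒ α)) + ¬α) = 2/3 ⇒ 1/3 = 1/3
No assignment yields a value below 1/3, so this is the minimum.

1/3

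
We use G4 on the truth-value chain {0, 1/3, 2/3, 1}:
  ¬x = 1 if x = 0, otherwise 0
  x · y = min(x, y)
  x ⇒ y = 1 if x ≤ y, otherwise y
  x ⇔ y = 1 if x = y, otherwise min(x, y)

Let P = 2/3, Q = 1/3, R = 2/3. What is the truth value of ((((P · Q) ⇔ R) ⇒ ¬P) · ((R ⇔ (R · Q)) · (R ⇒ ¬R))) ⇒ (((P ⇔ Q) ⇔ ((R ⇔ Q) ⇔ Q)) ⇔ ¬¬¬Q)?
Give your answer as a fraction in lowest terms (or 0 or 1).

1

P · Q = 2/3 · 1/3 = 1/3
(P · Q) ⇔ R = 1/3 ⇔ 2/3 = 1/3
¬P = ¬2/3 = 0
((P · Q) ⇔ R) ⇒ ¬P = 1/3 ⇒ 0 = 0
R · Q = 2/3 · 1/3 = 1/3
R ⇔ (R · Q) = 2/3 ⇔ 1/3 = 1/3
¬R = ¬2/3 = 0
R ⇒ ¬R = 2/3 ⇒ 0 = 0
(R ⇔ (R · Q)) · (R ⇒ ¬R) = 1/3 · 0 = 0
(((P · Q) ⇔ R) ⇒ ¬P) · ((R ⇔ (R · Q)) · (R ⇒ ¬R)) = 0 · 0 = 0
P ⇔ Q = 2/3 ⇔ 1/3 = 1/3
R ⇔ Q = 2/3 ⇔ 1/3 = 1/3
(R ⇔ Q) ⇔ Q = 1/3 ⇔ 1/3 = 1
(P ⇔ Q) ⇔ ((R ⇔ Q) ⇔ Q) = 1/3 ⇔ 1 = 1/3
¬Q = ¬1/3 = 0
¬¬Q = ¬0 = 1
¬¬¬Q = ¬1 = 0
((P ⇔ Q) ⇔ ((R ⇔ Q) ⇔ Q)) ⇔ ¬¬¬Q = 1/3 ⇔ 0 = 0
((((P · Q) ⇔ R) ⇒ ¬P) · ((R ⇔ (R · Q)) · (R ⇒ ¬R))) ⇒ (((P ⇔ Q) ⇔ ((R ⇔ Q) ⇔ Q)) ⇔ ¬¬¬Q) = 0 ⇒ 0 = 1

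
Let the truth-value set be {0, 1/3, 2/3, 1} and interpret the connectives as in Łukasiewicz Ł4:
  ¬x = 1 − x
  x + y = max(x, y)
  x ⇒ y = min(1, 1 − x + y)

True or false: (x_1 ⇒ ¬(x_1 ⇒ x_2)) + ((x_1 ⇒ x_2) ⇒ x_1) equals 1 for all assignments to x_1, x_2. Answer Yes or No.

No

Counterexample: take x_1 = 1/3, x_2 = 1/3.
x_1 ⇒ x_2 = 1/3 ⇒ 1/3 = 1
¬(x_1 ⇒ x_2) = ¬1 = 0
x_1 ⇒ ¬(x_1 ⇒ x_2) = 1/3 ⇒ 0 = 2/3
x_1 ⇒ x_2 = 1/3 ⇒ 1/3 = 1
(x_1 ⇒ x_2) ⇒ x_1 = 1 ⇒ 1/3 = 1/3
(x_1 ⇒ ¬(x_1 ⇒ x_2)) + ((x_1 ⇒ x_2) ⇒ x_1) = 2/3 + 1/3 = 2/3
This gives 2/3 ≠ 1.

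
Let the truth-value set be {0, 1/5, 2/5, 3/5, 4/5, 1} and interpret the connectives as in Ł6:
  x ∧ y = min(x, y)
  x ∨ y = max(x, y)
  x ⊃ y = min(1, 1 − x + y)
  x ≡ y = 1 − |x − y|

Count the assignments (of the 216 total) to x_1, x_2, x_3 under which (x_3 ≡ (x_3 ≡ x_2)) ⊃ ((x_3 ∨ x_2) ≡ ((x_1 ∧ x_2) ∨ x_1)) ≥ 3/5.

value 1: 130 assignments (counts)
value 4/5: 34 assignments (counts)
value 3/5: 22 assignments (counts)
value 2/5: 16 assignments
value 1/5: 8 assignments
value 0: 6 assignments
So 186 of the 216 assignments meet the threshold.

186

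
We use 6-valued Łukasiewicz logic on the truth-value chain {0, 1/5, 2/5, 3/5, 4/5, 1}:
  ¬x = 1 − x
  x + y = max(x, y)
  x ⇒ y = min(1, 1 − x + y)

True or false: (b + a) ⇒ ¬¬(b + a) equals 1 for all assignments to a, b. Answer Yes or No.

At a = 4/5, b = 3/5, for instance:
b + a = 3/5 + 4/5 = 4/5
¬(b + a) = ¬4/5 = 1/5
¬¬(b + a) = ¬1/5 = 4/5
(b + a) ⇒ ¬¬(b + a) = 4/5 ⇒ 4/5 = 1
and checking the remaining 35 assignments likewise gives ≥ 1 in every case.

Yes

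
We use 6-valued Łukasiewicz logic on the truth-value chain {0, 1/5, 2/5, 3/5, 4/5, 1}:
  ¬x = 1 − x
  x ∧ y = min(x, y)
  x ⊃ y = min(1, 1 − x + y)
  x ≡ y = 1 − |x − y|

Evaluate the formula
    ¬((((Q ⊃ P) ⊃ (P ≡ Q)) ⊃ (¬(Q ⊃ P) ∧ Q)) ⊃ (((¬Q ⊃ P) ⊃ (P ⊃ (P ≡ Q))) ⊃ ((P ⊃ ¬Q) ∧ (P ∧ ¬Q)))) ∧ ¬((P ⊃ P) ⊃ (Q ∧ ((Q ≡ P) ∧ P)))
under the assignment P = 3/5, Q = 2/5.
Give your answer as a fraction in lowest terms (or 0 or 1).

Q ⊃ P = 2/5 ⊃ 3/5 = 1
P ≡ Q = 3/5 ≡ 2/5 = 4/5
(Q ⊃ P) ⊃ (P ≡ Q) = 1 ⊃ 4/5 = 4/5
Q ⊃ P = 2/5 ⊃ 3/5 = 1
¬(Q ⊃ P) = ¬1 = 0
¬(Q ⊃ P) ∧ Q = 0 ∧ 2/5 = 0
((Q ⊃ P) ⊃ (P ≡ Q)) ⊃ (¬(Q ⊃ P) ∧ Q) = 4/5 ⊃ 0 = 1/5
¬Q = ¬2/5 = 3/5
¬Q ⊃ P = 3/5 ⊃ 3/5 = 1
P ≡ Q = 3/5 ≡ 2/5 = 4/5
P ⊃ (P ≡ Q) = 3/5 ⊃ 4/5 = 1
(¬Q ⊃ P) ⊃ (P ⊃ (P ≡ Q)) = 1 ⊃ 1 = 1
¬Q = ¬2/5 = 3/5
P ⊃ ¬Q = 3/5 ⊃ 3/5 = 1
¬Q = ¬2/5 = 3/5
P ∧ ¬Q = 3/5 ∧ 3/5 = 3/5
(P ⊃ ¬Q) ∧ (P ∧ ¬Q) = 1 ∧ 3/5 = 3/5
((¬Q ⊃ P) ⊃ (P ⊃ (P ≡ Q))) ⊃ ((P ⊃ ¬Q) ∧ (P ∧ ¬Q)) = 1 ⊃ 3/5 = 3/5
(((Q ⊃ P) ⊃ (P ≡ Q)) ⊃ (¬(Q ⊃ P) ∧ Q)) ⊃ (((¬Q ⊃ P) ⊃ (P ⊃ (P ≡ Q))) ⊃ ((P ⊃ ¬Q) ∧ (P ∧ ¬Q))) = 1/5 ⊃ 3/5 = 1
¬((((Q ⊃ P) ⊃ (P ≡ Q)) ⊃ (¬(Q ⊃ P) ∧ Q)) ⊃ (((¬Q ⊃ P) ⊃ (P ⊃ (P ≡ Q))) ⊃ ((P ⊃ ¬Q) ∧ (P ∧ ¬Q)))) = ¬1 = 0
P ⊃ P = 3/5 ⊃ 3/5 = 1
Q ≡ P = 2/5 ≡ 3/5 = 4/5
(Q ≡ P) ∧ P = 4/5 ∧ 3/5 = 3/5
Q ∧ ((Q ≡ P) ∧ P) = 2/5 ∧ 3/5 = 2/5
(P ⊃ P) ⊃ (Q ∧ ((Q ≡ P) ∧ P)) = 1 ⊃ 2/5 = 2/5
¬((P ⊃ P) ⊃ (Q ∧ ((Q ≡ P) ∧ P))) = ¬2/5 = 3/5
¬((((Q ⊃ P) ⊃ (P ≡ Q)) ⊃ (¬(Q ⊃ P) ∧ Q)) ⊃ (((¬Q ⊃ P) ⊃ (P ⊃ (P ≡ Q))) ⊃ ((P ⊃ ¬Q) ∧ (P ∧ ¬Q)))) ∧ ¬((P ⊃ P) ⊃ (Q ∧ ((Q ≡ P) ∧ P))) = 0 ∧ 3/5 = 0

0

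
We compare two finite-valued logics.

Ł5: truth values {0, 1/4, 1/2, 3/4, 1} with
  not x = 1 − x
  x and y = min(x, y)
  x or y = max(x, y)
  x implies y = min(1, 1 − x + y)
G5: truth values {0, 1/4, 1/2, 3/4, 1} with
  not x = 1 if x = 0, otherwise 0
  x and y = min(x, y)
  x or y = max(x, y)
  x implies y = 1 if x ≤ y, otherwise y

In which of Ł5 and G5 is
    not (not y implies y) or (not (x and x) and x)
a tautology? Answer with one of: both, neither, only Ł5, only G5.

neither

In Ł5: at x = 0, y = 1/4 the value is 1/2 — not a tautology.
In G5: at x = 0, y = 1/4 the value is 0 — not a tautology.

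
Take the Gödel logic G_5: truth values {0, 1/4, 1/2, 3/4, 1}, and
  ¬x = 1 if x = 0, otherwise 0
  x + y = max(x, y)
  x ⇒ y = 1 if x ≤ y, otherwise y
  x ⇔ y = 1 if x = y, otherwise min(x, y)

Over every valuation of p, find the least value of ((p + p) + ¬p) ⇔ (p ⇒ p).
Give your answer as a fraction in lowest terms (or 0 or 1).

Take p = 1/4:
p + p = 1/4 + 1/4 = 1/4
¬p = ¬1/4 = 0
(p + p) + ¬p = 1/4 + 0 = 1/4
p ⇒ p = 1/4 ⇒ 1/4 = 1
((p + p) + ¬p) ⇔ (p ⇒ p) = 1/4 ⇔ 1 = 1/4
No assignment yields a value below 1/4, so this is the minimum.

1/4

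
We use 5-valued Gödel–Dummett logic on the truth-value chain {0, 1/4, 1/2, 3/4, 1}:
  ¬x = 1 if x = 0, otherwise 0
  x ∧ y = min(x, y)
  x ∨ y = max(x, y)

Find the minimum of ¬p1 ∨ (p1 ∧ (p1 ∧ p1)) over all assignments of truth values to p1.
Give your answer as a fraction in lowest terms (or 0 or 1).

1/4

Take p1 = 1/4:
¬p1 = ¬1/4 = 0
p1 ∧ p1 = 1/4 ∧ 1/4 = 1/4
p1 ∧ (p1 ∧ p1) = 1/4 ∧ 1/4 = 1/4
¬p1 ∨ (p1 ∧ (p1 ∧ p1)) = 0 ∨ 1/4 = 1/4
No assignment yields a value below 1/4, so this is the minimum.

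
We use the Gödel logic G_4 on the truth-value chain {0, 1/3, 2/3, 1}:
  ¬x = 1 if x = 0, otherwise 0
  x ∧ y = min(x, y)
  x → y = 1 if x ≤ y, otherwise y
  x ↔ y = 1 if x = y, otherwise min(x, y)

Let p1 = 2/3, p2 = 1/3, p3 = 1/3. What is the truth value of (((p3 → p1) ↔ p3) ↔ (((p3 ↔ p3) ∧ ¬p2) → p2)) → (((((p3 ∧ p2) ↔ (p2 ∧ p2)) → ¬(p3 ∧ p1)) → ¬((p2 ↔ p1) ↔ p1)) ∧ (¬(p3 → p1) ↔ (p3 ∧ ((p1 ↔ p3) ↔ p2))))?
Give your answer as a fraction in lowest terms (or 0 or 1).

0

p3 → p1 = 1/3 → 2/3 = 1
(p3 → p1) ↔ p3 = 1 ↔ 1/3 = 1/3
p3 ↔ p3 = 1/3 ↔ 1/3 = 1
¬p2 = ¬1/3 = 0
(p3 ↔ p3) ∧ ¬p2 = 1 ∧ 0 = 0
((p3 ↔ p3) ∧ ¬p2) → p2 = 0 → 1/3 = 1
((p3 → p1) ↔ p3) ↔ (((p3 ↔ p3) ∧ ¬p2) → p2) = 1/3 ↔ 1 = 1/3
p3 ∧ p2 = 1/3 ∧ 1/3 = 1/3
p2 ∧ p2 = 1/3 ∧ 1/3 = 1/3
(p3 ∧ p2) ↔ (p2 ∧ p2) = 1/3 ↔ 1/3 = 1
p3 ∧ p1 = 1/3 ∧ 2/3 = 1/3
¬(p3 ∧ p1) = ¬1/3 = 0
((p3 ∧ p2) ↔ (p2 ∧ p2)) → ¬(p3 ∧ p1) = 1 → 0 = 0
p2 ↔ p1 = 1/3 ↔ 2/3 = 1/3
(p2 ↔ p1) ↔ p1 = 1/3 ↔ 2/3 = 1/3
¬((p2 ↔ p1) ↔ p1) = ¬1/3 = 0
(((p3 ∧ p2) ↔ (p2 ∧ p2)) → ¬(p3 ∧ p1)) → ¬((p2 ↔ p1) ↔ p1) = 0 → 0 = 1
p3 → p1 = 1/3 → 2/3 = 1
¬(p3 → p1) = ¬1 = 0
p1 ↔ p3 = 2/3 ↔ 1/3 = 1/3
(p1 ↔ p3) ↔ p2 = 1/3 ↔ 1/3 = 1
p3 ∧ ((p1 ↔ p3) ↔ p2) = 1/3 ∧ 1 = 1/3
¬(p3 → p1) ↔ (p3 ∧ ((p1 ↔ p3) ↔ p2)) = 0 ↔ 1/3 = 0
((((p3 ∧ p2) ↔ (p2 ∧ p2)) → ¬(p3 ∧ p1)) → ¬((p2 ↔ p1) ↔ p1)) ∧ (¬(p3 → p1) ↔ (p3 ∧ ((p1 ↔ p3) ↔ p2))) = 1 ∧ 0 = 0
(((p3 → p1) ↔ p3) ↔ (((p3 ↔ p3) ∧ ¬p2) → p2)) → (((((p3 ∧ p2) ↔ (p2 ∧ p2)) → ¬(p3 ∧ p1)) → ¬((p2 ↔ p1) ↔ p1)) ∧ (¬(p3 → p1) ↔ (p3 ∧ ((p1 ↔ p3) ↔ p2)))) = 1/3 → 0 = 0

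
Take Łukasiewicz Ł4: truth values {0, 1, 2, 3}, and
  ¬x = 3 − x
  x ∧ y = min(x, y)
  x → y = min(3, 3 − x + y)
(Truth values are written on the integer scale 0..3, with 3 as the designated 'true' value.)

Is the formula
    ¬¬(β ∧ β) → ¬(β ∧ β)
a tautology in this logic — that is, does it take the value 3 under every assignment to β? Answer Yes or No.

No

Counterexample: take β = 2.
β ∧ β = 2 ∧ 2 = 2
¬(β ∧ β) = ¬2 = 1
¬¬(β ∧ β) = ¬1 = 2
β ∧ β = 2 ∧ 2 = 2
¬(β ∧ β) = ¬2 = 1
¬¬(β ∧ β) → ¬(β ∧ β) = 2 → 1 = 2
This gives 2 ≠ 3.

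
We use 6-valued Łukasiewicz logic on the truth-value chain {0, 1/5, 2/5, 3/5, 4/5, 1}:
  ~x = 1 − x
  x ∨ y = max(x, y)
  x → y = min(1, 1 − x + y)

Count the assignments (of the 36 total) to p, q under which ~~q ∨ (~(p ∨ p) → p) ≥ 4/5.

value 1: 21 assignments (counts)
value 4/5: 7 assignments (counts)
value 3/5: 2 assignments
value 2/5: 4 assignments
value 1/5: 1 assignment
value 0: 1 assignment
So 28 of the 36 assignments meet the threshold.

28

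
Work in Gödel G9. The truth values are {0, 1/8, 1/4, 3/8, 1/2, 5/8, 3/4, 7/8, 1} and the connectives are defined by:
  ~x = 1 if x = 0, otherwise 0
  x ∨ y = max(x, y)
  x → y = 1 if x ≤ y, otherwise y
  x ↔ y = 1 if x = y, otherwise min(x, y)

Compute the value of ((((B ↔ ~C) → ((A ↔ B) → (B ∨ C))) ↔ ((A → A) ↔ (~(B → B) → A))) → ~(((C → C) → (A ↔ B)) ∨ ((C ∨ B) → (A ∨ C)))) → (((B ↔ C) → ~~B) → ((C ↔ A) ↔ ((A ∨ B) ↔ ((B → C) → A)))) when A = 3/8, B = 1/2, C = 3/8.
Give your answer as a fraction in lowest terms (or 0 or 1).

1

~C = ~3/8 = 0
B ↔ ~C = 1/2 ↔ 0 = 0
A ↔ B = 3/8 ↔ 1/2 = 3/8
B ∨ C = 1/2 ∨ 3/8 = 1/2
(A ↔ B) → (B ∨ C) = 3/8 → 1/2 = 1
(B ↔ ~C) → ((A ↔ B) → (B ∨ C)) = 0 → 1 = 1
A → A = 3/8 → 3/8 = 1
B → B = 1/2 → 1/2 = 1
~(B → B) = ~1 = 0
~(B → B) → A = 0 → 3/8 = 1
(A → A) ↔ (~(B → B) → A) = 1 ↔ 1 = 1
((B ↔ ~C) → ((A ↔ B) → (B ∨ C))) ↔ ((A → A) ↔ (~(B → B) → A)) = 1 ↔ 1 = 1
C → C = 3/8 → 3/8 = 1
A ↔ B = 3/8 ↔ 1/2 = 3/8
(C → C) → (A ↔ B) = 1 → 3/8 = 3/8
C ∨ B = 3/8 ∨ 1/2 = 1/2
A ∨ C = 3/8 ∨ 3/8 = 3/8
(C ∨ B) → (A ∨ C) = 1/2 → 3/8 = 3/8
((C → C) → (A ↔ B)) ∨ ((C ∨ B) → (A ∨ C)) = 3/8 ∨ 3/8 = 3/8
~(((C → C) → (A ↔ B)) ∨ ((C ∨ B) → (A ∨ C))) = ~3/8 = 0
(((B ↔ ~C) → ((A ↔ B) → (B ∨ C))) ↔ ((A → A) ↔ (~(B → B) → A))) → ~(((C → C) → (A ↔ B)) ∨ ((C ∨ B) → (A ∨ C))) = 1 → 0 = 0
B ↔ C = 1/2 ↔ 3/8 = 3/8
~B = ~1/2 = 0
~~B = ~0 = 1
(B ↔ C) → ~~B = 3/8 → 1 = 1
C ↔ A = 3/8 ↔ 3/8 = 1
A ∨ B = 3/8 ∨ 1/2 = 1/2
B → C = 1/2 → 3/8 = 3/8
(B → C) → A = 3/8 → 3/8 = 1
(A ∨ B) ↔ ((B → C) → A) = 1/2 ↔ 1 = 1/2
(C ↔ A) ↔ ((A ∨ B) ↔ ((B → C) → A)) = 1 ↔ 1/2 = 1/2
((B ↔ C) → ~~B) → ((C ↔ A) ↔ ((A ∨ B) ↔ ((B → C) → A))) = 1 → 1/2 = 1/2
((((B ↔ ~C) → ((A ↔ B) → (B ∨ C))) ↔ ((A → A) ↔ (~(B → B) → A))) → ~(((C → C) → (A ↔ B)) ∨ ((C ∨ B) → (A ∨ C)))) → (((B ↔ C) → ~~B) → ((C ↔ A) ↔ ((A ∨ B) ↔ ((B → C) → A)))) = 0 → 1/2 = 1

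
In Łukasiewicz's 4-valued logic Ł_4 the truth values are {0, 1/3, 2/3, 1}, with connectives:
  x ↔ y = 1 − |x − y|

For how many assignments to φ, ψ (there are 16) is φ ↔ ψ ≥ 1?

φ = 0, ψ = 0 ↦ 1  ≥
φ = 0, ψ = 1/3 ↦ 2/3  <
φ = 0, ψ = 2/3 ↦ 1/3  <
φ = 0, ψ = 1 ↦ 0  <
φ = 1/3, ψ = 0 ↦ 2/3  <
φ = 1/3, ψ = 1/3 ↦ 1  ≥
φ = 1/3, ψ = 2/3 ↦ 2/3  <
φ = 1/3, ψ = 1 ↦ 1/3  <
φ = 2/3, ψ = 0 ↦ 1/3  <
φ = 2/3, ψ = 1/3 ↦ 2/3  <
φ = 2/3, ψ = 2/3 ↦ 1  ≥
φ = 2/3, ψ = 1 ↦ 2/3  <
φ = 1, ψ = 0 ↦ 0  <
φ = 1, ψ = 1/3 ↦ 1/3  <
φ = 1, ψ = 2/3 ↦ 2/3  <
φ = 1, ψ = 1 ↦ 1  ≥
So 4 of the 16 assignments meet the threshold.

4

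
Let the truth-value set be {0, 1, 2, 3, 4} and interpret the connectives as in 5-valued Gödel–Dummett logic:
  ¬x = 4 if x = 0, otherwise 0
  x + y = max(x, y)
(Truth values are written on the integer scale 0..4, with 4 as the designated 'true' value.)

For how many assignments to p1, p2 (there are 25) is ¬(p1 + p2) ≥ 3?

1

value 4: 1 assignment (counts)
value 0: 24 assignments
So 1 of the 25 assignments meets the threshold.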